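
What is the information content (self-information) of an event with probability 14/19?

Information content I(x) = -log₂(p(x))
I = -log₂(14/19) = -log₂(0.7368)
I = 0.4406 bits


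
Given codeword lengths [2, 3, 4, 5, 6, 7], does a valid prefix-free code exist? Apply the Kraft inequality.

Kraft inequality: Σ 2^(-l_i) ≤ 1 for prefix-free code
Calculating: 2^(-2) + 2^(-3) + 2^(-4) + 2^(-5) + 2^(-6) + 2^(-7)
= 0.25 + 0.125 + 0.0625 + 0.03125 + 0.015625 + 0.0078125
= 0.4922
Since 0.4922 ≤ 1, prefix-free code exists


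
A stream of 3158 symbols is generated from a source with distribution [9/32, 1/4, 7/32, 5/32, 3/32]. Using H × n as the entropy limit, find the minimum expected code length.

Entropy H = 2.2330 bits/symbol
Minimum bits = H × n = 2.2330 × 3158
= 7051.68 bits


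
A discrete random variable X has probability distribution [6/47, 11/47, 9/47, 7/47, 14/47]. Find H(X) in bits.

H(X) = -Σ p(x) log₂ p(x)
  -6/47 × log₂(6/47) = 0.3791
  -11/47 × log₂(11/47) = 0.4904
  -9/47 × log₂(9/47) = 0.4566
  -7/47 × log₂(7/47) = 0.4092
  -14/47 × log₂(14/47) = 0.5205
H(X) = 2.2557 bits


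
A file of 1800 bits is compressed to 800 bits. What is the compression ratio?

Compression ratio = Original / Compressed
= 1800 / 800 = 2.25:1


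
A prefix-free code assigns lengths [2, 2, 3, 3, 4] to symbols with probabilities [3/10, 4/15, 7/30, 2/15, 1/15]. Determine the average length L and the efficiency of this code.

Average length L = Σ p_i × l_i = 2.5000 bits
Entropy H = 2.1675 bits
Efficiency η = H/L × 100% = 86.70%


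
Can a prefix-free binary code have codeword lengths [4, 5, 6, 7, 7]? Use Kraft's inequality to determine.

Kraft inequality: Σ 2^(-l_i) ≤ 1 for prefix-free code
Calculating: 2^(-4) + 2^(-5) + 2^(-6) + 2^(-7) + 2^(-7)
= 0.0625 + 0.03125 + 0.015625 + 0.0078125 + 0.0078125
= 0.1250
Since 0.1250 ≤ 1, prefix-free code exists


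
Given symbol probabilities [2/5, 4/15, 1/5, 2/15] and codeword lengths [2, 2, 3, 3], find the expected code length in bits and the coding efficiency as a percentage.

Average length L = Σ p_i × l_i = 2.3333 bits
Entropy H = 1.8892 bits
Efficiency η = H/L × 100% = 80.97%


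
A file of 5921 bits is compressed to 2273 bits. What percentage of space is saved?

Space savings = (1 - Compressed/Original) × 100%
= (1 - 2273/5921) × 100%
= 61.61%


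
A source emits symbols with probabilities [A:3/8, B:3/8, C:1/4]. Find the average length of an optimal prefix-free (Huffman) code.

Huffman tree construction:
Combine smallest probabilities repeatedly
Resulting codes:
  A: 11 (length 2)
  B: 0 (length 1)
  C: 10 (length 2)
Average length = Σ p(s) × length(s) = 1.6250 bits


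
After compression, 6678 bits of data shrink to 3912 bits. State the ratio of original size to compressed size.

Compression ratio = Original / Compressed
= 6678 / 3912 = 1.71:1


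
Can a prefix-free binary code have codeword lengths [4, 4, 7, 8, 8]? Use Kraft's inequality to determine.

Kraft inequality: Σ 2^(-l_i) ≤ 1 for prefix-free code
Calculating: 2^(-4) + 2^(-4) + 2^(-7) + 2^(-8) + 2^(-8)
= 0.0625 + 0.0625 + 0.0078125 + 0.00390625 + 0.00390625
= 0.1406
Since 0.1406 ≤ 1, prefix-free code exists


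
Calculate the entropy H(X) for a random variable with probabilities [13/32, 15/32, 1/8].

H(X) = -Σ p(x) log₂ p(x)
  -13/32 × log₂(13/32) = 0.5279
  -15/32 × log₂(15/32) = 0.5124
  -1/8 × log₂(1/8) = 0.3750
H(X) = 1.4153 bits


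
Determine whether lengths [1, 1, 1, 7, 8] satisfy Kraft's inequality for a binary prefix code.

Kraft inequality: Σ 2^(-l_i) ≤ 1 for prefix-free code
Calculating: 2^(-1) + 2^(-1) + 2^(-1) + 2^(-7) + 2^(-8)
= 0.5 + 0.5 + 0.5 + 0.0078125 + 0.00390625
= 1.5117
Since 1.5117 > 1, prefix-free code does not exist


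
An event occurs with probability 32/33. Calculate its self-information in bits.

Information content I(x) = -log₂(p(x))
I = -log₂(32/33) = -log₂(0.9697)
I = 0.0444 bits


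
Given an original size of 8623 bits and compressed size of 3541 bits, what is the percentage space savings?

Space savings = (1 - Compressed/Original) × 100%
= (1 - 3541/8623) × 100%
= 58.94%


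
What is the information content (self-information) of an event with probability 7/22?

Information content I(x) = -log₂(p(x))
I = -log₂(7/22) = -log₂(0.3182)
I = 1.6521 bits


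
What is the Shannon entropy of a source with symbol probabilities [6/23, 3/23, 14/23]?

H(X) = -Σ p(x) log₂ p(x)
  -6/23 × log₂(6/23) = 0.5057
  -3/23 × log₂(3/23) = 0.3833
  -14/23 × log₂(14/23) = 0.4360
H(X) = 1.3250 bits


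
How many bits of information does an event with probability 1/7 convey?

Information content I(x) = -log₂(p(x))
I = -log₂(1/7) = -log₂(0.1429)
I = 2.8074 bits


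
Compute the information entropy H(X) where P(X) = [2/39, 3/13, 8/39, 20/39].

H(X) = -Σ p(x) log₂ p(x)
  -2/39 × log₂(2/39) = 0.2198
  -3/13 × log₂(3/13) = 0.4882
  -8/39 × log₂(8/39) = 0.4688
  -20/39 × log₂(20/39) = 0.4941
H(X) = 1.6708 bits


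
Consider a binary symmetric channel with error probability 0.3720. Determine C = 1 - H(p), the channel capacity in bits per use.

For BSC with error probability p:
C = 1 - H(p) where H(p) is binary entropy
H(0.3720) = -0.3720 × log₂(0.3720) - 0.6280 × log₂(0.6280)
H(p) = 0.9522
C = 1 - 0.9522 = 0.0478 bits/use


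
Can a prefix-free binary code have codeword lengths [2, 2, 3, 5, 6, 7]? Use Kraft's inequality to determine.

Kraft inequality: Σ 2^(-l_i) ≤ 1 for prefix-free code
Calculating: 2^(-2) + 2^(-2) + 2^(-3) + 2^(-5) + 2^(-6) + 2^(-7)
= 0.25 + 0.25 + 0.125 + 0.03125 + 0.015625 + 0.0078125
= 0.6797
Since 0.6797 ≤ 1, prefix-free code exists


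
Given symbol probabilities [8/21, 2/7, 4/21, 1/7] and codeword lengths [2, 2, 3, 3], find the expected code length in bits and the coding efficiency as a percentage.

Average length L = Σ p_i × l_i = 2.3333 bits
Entropy H = 1.9035 bits
Efficiency η = H/L × 100% = 81.58%


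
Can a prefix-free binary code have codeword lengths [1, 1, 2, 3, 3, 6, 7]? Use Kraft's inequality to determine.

Kraft inequality: Σ 2^(-l_i) ≤ 1 for prefix-free code
Calculating: 2^(-1) + 2^(-1) + 2^(-2) + 2^(-3) + 2^(-3) + 2^(-6) + 2^(-7)
= 0.5 + 0.5 + 0.25 + 0.125 + 0.125 + 0.015625 + 0.0078125
= 1.5234
Since 1.5234 > 1, prefix-free code does not exist


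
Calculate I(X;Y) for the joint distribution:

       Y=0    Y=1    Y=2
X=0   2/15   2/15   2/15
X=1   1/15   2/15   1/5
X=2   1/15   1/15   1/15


H(X) = 1.5219, H(Y) = 1.5656, H(X,Y) = 3.0566
I(X;Y) = H(X) + H(Y) - H(X,Y) = 0.0310 bits


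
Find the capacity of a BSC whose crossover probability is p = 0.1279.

For BSC with error probability p:
C = 1 - H(p) where H(p) is binary entropy
H(0.1279) = -0.1279 × log₂(0.1279) - 0.8721 × log₂(0.8721)
H(p) = 0.5517
C = 1 - 0.5517 = 0.4483 bits/use


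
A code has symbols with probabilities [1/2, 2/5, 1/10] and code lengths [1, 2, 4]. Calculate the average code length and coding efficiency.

Average length L = Σ p_i × l_i = 1.7000 bits
Entropy H = 1.3610 bits
Efficiency η = H/L × 100% = 80.06%


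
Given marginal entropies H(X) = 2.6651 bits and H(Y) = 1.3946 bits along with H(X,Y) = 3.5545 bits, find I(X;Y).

I(X;Y) = H(X) + H(Y) - H(X,Y)
I(X;Y) = 2.6651 + 1.3946 - 3.5545 = 0.5052 bits


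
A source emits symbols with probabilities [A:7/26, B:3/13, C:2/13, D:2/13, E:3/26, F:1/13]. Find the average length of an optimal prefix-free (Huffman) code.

Huffman tree construction:
Combine smallest probabilities repeatedly
Resulting codes:
  A: 10 (length 2)
  B: 01 (length 2)
  C: 110 (length 3)
  D: 111 (length 3)
  E: 001 (length 3)
  F: 000 (length 3)
Average length = Σ p(s) × length(s) = 2.5000 bits


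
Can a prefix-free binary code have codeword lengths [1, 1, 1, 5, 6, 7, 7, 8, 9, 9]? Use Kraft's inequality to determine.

Kraft inequality: Σ 2^(-l_i) ≤ 1 for prefix-free code
Calculating: 2^(-1) + 2^(-1) + 2^(-1) + 2^(-5) + 2^(-6) + 2^(-7) + 2^(-7) + 2^(-8) + 2^(-9) + 2^(-9)
= 0.5 + 0.5 + 0.5 + 0.03125 + 0.015625 + 0.0078125 + 0.0078125 + 0.00390625 + 0.001953125 + 0.001953125
= 1.5703
Since 1.5703 > 1, prefix-free code does not exist


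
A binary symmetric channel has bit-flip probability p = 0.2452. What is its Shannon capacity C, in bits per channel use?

For BSC with error probability p:
C = 1 - H(p) where H(p) is binary entropy
H(0.2452) = -0.2452 × log₂(0.2452) - 0.7548 × log₂(0.7548)
H(p) = 0.8036
C = 1 - 0.8036 = 0.1964 bits/use


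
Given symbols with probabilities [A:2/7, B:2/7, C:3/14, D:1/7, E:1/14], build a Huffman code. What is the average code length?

Huffman tree construction:
Combine smallest probabilities repeatedly
Resulting codes:
  A: 10 (length 2)
  B: 11 (length 2)
  C: 00 (length 2)
  D: 011 (length 3)
  E: 010 (length 3)
Average length = Σ p(s) × length(s) = 2.2143 bits


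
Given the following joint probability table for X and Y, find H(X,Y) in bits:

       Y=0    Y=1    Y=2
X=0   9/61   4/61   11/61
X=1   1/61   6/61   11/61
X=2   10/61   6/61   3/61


H(X,Y) = -Σ p(x,y) log₂ p(x,y)
  p(0,0)=9/61: -0.1475 × log₂(0.1475) = 0.4073
  p(0,1)=4/61: -0.0656 × log₂(0.0656) = 0.2578
  p(0,2)=11/61: -0.1803 × log₂(0.1803) = 0.4456
  p(1,0)=1/61: -0.0164 × log₂(0.0164) = 0.0972
  p(1,1)=6/61: -0.0984 × log₂(0.0984) = 0.3291
  p(1,2)=11/61: -0.1803 × log₂(0.1803) = 0.4456
  p(2,0)=10/61: -0.1639 × log₂(0.1639) = 0.4277
  p(2,1)=6/61: -0.0984 × log₂(0.0984) = 0.3291
  p(2,2)=3/61: -0.0492 × log₂(0.0492) = 0.2137
H(X,Y) = 2.9532 bits


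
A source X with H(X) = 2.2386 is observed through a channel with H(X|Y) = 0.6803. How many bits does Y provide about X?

I(X;Y) = H(X) - H(X|Y)
I(X;Y) = 2.2386 - 0.6803 = 1.5583 bits


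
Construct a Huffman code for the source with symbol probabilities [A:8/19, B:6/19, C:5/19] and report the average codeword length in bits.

Huffman tree construction:
Combine smallest probabilities repeatedly
Resulting codes:
  A: 0 (length 1)
  B: 11 (length 2)
  C: 10 (length 2)
Average length = Σ p(s) × length(s) = 1.5789 bits


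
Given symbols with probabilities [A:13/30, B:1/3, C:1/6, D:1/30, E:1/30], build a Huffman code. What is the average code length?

Huffman tree construction:
Combine smallest probabilities repeatedly
Resulting codes:
  A: 0 (length 1)
  B: 11 (length 2)
  C: 101 (length 3)
  D: 1000 (length 4)
  E: 1001 (length 4)
Average length = Σ p(s) × length(s) = 1.8667 bits


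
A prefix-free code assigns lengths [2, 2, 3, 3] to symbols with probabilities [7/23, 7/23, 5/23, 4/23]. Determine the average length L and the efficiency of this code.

Average length L = Σ p_i × l_i = 2.3913 bits
Entropy H = 1.9621 bits
Efficiency η = H/L × 100% = 82.05%


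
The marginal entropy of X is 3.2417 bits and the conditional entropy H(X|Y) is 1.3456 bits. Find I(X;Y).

I(X;Y) = H(X) - H(X|Y)
I(X;Y) = 3.2417 - 1.3456 = 1.8961 bits


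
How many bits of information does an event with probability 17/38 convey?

Information content I(x) = -log₂(p(x))
I = -log₂(17/38) = -log₂(0.4474)
I = 1.1605 bits


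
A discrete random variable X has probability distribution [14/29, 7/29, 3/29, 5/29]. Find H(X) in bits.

H(X) = -Σ p(x) log₂ p(x)
  -14/29 × log₂(14/29) = 0.5072
  -7/29 × log₂(7/29) = 0.4950
  -3/29 × log₂(3/29) = 0.3386
  -5/29 × log₂(5/29) = 0.4373
H(X) = 1.7780 bits


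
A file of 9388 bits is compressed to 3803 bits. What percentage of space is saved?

Space savings = (1 - Compressed/Original) × 100%
= (1 - 3803/9388) × 100%
= 59.49%


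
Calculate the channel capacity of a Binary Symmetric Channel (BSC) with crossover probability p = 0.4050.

For BSC with error probability p:
C = 1 - H(p) where H(p) is binary entropy
H(0.4050) = -0.4050 × log₂(0.4050) - 0.5950 × log₂(0.5950)
H(p) = 0.9738
C = 1 - 0.9738 = 0.0262 bits/use


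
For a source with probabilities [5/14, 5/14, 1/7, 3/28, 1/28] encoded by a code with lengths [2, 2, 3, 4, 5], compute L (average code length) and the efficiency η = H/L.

Average length L = Σ p_i × l_i = 2.4643 bits
Entropy H = 1.9790 bits
Efficiency η = H/L × 100% = 80.31%


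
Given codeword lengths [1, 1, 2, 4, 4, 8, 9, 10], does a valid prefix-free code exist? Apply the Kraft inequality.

Kraft inequality: Σ 2^(-l_i) ≤ 1 for prefix-free code
Calculating: 2^(-1) + 2^(-1) + 2^(-2) + 2^(-4) + 2^(-4) + 2^(-8) + 2^(-9) + 2^(-10)
= 0.5 + 0.5 + 0.25 + 0.0625 + 0.0625 + 0.00390625 + 0.001953125 + 0.0009765625
= 1.3818
Since 1.3818 > 1, prefix-free code does not exist


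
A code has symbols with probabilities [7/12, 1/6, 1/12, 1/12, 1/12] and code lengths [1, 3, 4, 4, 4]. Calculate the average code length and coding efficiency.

Average length L = Σ p_i × l_i = 2.0833 bits
Entropy H = 1.7807 bits
Efficiency η = H/L × 100% = 85.47%


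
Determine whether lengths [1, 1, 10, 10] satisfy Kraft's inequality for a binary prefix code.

Kraft inequality: Σ 2^(-l_i) ≤ 1 for prefix-free code
Calculating: 2^(-1) + 2^(-1) + 2^(-10) + 2^(-10)
= 0.5 + 0.5 + 0.0009765625 + 0.0009765625
= 1.0020
Since 1.0020 > 1, prefix-free code does not exist


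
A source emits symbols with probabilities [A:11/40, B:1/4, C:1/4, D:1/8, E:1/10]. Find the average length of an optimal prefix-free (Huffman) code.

Huffman tree construction:
Combine smallest probabilities repeatedly
Resulting codes:
  A: 11 (length 2)
  B: 01 (length 2)
  C: 10 (length 2)
  D: 001 (length 3)
  E: 000 (length 3)
Average length = Σ p(s) × length(s) = 2.2250 bits


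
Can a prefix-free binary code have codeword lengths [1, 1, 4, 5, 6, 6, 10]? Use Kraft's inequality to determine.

Kraft inequality: Σ 2^(-l_i) ≤ 1 for prefix-free code
Calculating: 2^(-1) + 2^(-1) + 2^(-4) + 2^(-5) + 2^(-6) + 2^(-6) + 2^(-10)
= 0.5 + 0.5 + 0.0625 + 0.03125 + 0.015625 + 0.015625 + 0.0009765625
= 1.1260
Since 1.1260 > 1, prefix-free code does not exist


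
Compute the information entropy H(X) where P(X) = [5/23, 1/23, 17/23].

H(X) = -Σ p(x) log₂ p(x)
  -5/23 × log₂(5/23) = 0.4786
  -1/23 × log₂(1/23) = 0.1967
  -17/23 × log₂(17/23) = 0.3223
H(X) = 0.9976 bits


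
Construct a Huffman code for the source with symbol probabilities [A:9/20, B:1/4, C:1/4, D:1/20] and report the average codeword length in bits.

Huffman tree construction:
Combine smallest probabilities repeatedly
Resulting codes:
  A: 0 (length 1)
  B: 111 (length 3)
  C: 10 (length 2)
  D: 110 (length 3)
Average length = Σ p(s) × length(s) = 1.8500 bits


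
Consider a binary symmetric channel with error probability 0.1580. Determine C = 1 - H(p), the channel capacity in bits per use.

For BSC with error probability p:
C = 1 - H(p) where H(p) is binary entropy
H(0.1580) = -0.1580 × log₂(0.1580) - 0.8420 × log₂(0.8420)
H(p) = 0.6295
C = 1 - 0.6295 = 0.3705 bits/use


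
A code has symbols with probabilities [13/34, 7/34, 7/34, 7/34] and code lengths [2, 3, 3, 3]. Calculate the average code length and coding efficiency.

Average length L = Σ p_i × l_i = 2.6176 bits
Entropy H = 1.9386 bits
Efficiency η = H/L × 100% = 74.06%


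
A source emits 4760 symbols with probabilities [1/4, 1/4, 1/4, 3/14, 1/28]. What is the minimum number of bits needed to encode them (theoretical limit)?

Entropy H = 2.1479 bits/symbol
Minimum bits = H × n = 2.1479 × 4760
= 10224.09 bits


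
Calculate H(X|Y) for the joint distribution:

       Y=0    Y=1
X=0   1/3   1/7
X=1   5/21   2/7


H(X|Y) = Σ_y p(y) H(X|Y=y)
  p(Y=0) = 4/7, H(X|Y=0) = 0.9799
  p(Y=1) = 3/7, H(X|Y=1) = 0.9183
H(X|Y) = 0.5714×0.9799 + 0.4286×0.9183 = 0.9535 bits


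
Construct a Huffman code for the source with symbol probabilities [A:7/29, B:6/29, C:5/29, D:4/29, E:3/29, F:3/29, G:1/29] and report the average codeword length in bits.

Huffman tree construction:
Combine smallest probabilities repeatedly
Resulting codes:
  A: 01 (length 2)
  B: 00 (length 2)
  C: 111 (length 3)
  D: 101 (length 3)
  E: 1101 (length 4)
  F: 100 (length 3)
  G: 1100 (length 4)
Average length = Σ p(s) × length(s) = 2.6897 bits


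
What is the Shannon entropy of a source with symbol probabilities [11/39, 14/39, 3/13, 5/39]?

H(X) = -Σ p(x) log₂ p(x)
  -11/39 × log₂(11/39) = 0.5150
  -14/39 × log₂(14/39) = 0.5306
  -3/13 × log₂(3/13) = 0.4882
  -5/39 × log₂(5/39) = 0.3799
H(X) = 1.9137 bits


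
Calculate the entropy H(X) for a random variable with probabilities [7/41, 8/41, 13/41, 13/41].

H(X) = -Σ p(x) log₂ p(x)
  -7/41 × log₂(7/41) = 0.4354
  -8/41 × log₂(8/41) = 0.4600
  -13/41 × log₂(13/41) = 0.5254
  -13/41 × log₂(13/41) = 0.5254
H(X) = 1.9463 bits


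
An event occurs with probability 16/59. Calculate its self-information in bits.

Information content I(x) = -log₂(p(x))
I = -log₂(16/59) = -log₂(0.2712)
I = 1.8826 bits


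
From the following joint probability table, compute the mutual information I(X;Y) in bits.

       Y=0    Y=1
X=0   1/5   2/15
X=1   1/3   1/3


H(X) = 0.9183, H(Y) = 0.9968, H(X,Y) = 1.9086
I(X;Y) = H(X) + H(Y) - H(X,Y) = 0.0065 bits


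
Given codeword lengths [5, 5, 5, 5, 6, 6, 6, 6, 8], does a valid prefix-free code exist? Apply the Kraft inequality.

Kraft inequality: Σ 2^(-l_i) ≤ 1 for prefix-free code
Calculating: 2^(-5) + 2^(-5) + 2^(-5) + 2^(-5) + 2^(-6) + 2^(-6) + 2^(-6) + 2^(-6) + 2^(-8)
= 0.03125 + 0.03125 + 0.03125 + 0.03125 + 0.015625 + 0.015625 + 0.015625 + 0.015625 + 0.00390625
= 0.1914
Since 0.1914 ≤ 1, prefix-free code exists


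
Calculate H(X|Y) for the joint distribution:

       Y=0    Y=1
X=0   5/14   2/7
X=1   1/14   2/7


H(X|Y) = Σ_y p(y) H(X|Y=y)
  p(Y=0) = 3/7, H(X|Y=0) = 0.6500
  p(Y=1) = 4/7, H(X|Y=1) = 1.0000
H(X|Y) = 0.4286×0.6500 + 0.5714×1.0000 = 0.8500 bits


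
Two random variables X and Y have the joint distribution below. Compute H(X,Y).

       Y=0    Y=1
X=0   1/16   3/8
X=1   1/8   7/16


H(X,Y) = -Σ p(x,y) log₂ p(x,y)
  p(0,0)=1/16: -0.0625 × log₂(0.0625) = 0.2500
  p(0,1)=3/8: -0.3750 × log₂(0.3750) = 0.5306
  p(1,0)=1/8: -0.1250 × log₂(0.1250) = 0.3750
  p(1,1)=7/16: -0.4375 × log₂(0.4375) = 0.5218
H(X,Y) = 1.6774 bits


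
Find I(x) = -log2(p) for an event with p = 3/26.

Information content I(x) = -log₂(p(x))
I = -log₂(3/26) = -log₂(0.1154)
I = 3.1155 bits


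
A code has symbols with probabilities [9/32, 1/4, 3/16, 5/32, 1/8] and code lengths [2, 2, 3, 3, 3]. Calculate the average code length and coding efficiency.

Average length L = Σ p_i × l_i = 2.4688 bits
Entropy H = 2.2610 bits
Efficiency η = H/L × 100% = 91.58%


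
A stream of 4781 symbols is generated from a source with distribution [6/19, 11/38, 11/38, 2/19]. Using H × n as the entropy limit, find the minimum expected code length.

Entropy H = 1.9025 bits/symbol
Minimum bits = H × n = 1.9025 × 4781
= 9095.75 bits


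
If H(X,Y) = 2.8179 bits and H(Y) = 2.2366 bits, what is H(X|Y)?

Chain rule: H(X,Y) = H(X|Y) + H(Y)
H(X|Y) = H(X,Y) - H(Y) = 2.8179 - 2.2366 = 0.5813 bits


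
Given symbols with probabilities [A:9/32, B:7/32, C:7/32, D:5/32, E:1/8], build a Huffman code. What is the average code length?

Huffman tree construction:
Combine smallest probabilities repeatedly
Resulting codes:
  A: 10 (length 2)
  B: 00 (length 2)
  C: 01 (length 2)
  D: 111 (length 3)
  E: 110 (length 3)
Average length = Σ p(s) × length(s) = 2.2812 bits


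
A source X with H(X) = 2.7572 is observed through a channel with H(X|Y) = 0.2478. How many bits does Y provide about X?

I(X;Y) = H(X) - H(X|Y)
I(X;Y) = 2.7572 - 0.2478 = 2.5094 bits


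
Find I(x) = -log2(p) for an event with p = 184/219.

Information content I(x) = -log₂(p(x))
I = -log₂(184/219) = -log₂(0.8402)
I = 0.2512 bits


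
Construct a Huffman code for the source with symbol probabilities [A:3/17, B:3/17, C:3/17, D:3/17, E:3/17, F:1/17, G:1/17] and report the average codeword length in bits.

Huffman tree construction:
Combine smallest probabilities repeatedly
Resulting codes:
  A: 101 (length 3)
  B: 110 (length 3)
  C: 111 (length 3)
  D: 00 (length 2)
  E: 01 (length 2)
  F: 1000 (length 4)
  G: 1001 (length 4)
Average length = Σ p(s) × length(s) = 2.7647 bits


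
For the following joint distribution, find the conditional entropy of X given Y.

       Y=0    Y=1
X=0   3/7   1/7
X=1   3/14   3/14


H(X|Y) = Σ_y p(y) H(X|Y=y)
  p(Y=0) = 9/14, H(X|Y=0) = 0.9183
  p(Y=1) = 5/14, H(X|Y=1) = 0.9710
H(X|Y) = 0.6429×0.9183 + 0.3571×0.9710 = 0.9371 bits


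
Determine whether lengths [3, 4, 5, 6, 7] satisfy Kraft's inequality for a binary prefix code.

Kraft inequality: Σ 2^(-l_i) ≤ 1 for prefix-free code
Calculating: 2^(-3) + 2^(-4) + 2^(-5) + 2^(-6) + 2^(-7)
= 0.125 + 0.0625 + 0.03125 + 0.015625 + 0.0078125
= 0.2422
Since 0.2422 ≤ 1, prefix-free code exists


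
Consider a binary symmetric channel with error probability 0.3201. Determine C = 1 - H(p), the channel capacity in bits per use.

For BSC with error probability p:
C = 1 - H(p) where H(p) is binary entropy
H(0.3201) = -0.3201 × log₂(0.3201) - 0.6799 × log₂(0.6799)
H(p) = 0.9045
C = 1 - 0.9045 = 0.0955 bits/use


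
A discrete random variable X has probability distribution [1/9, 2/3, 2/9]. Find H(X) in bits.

H(X) = -Σ p(x) log₂ p(x)
  -1/9 × log₂(1/9) = 0.3522
  -2/3 × log₂(2/3) = 0.3900
  -2/9 × log₂(2/9) = 0.4822
H(X) = 1.2244 bits


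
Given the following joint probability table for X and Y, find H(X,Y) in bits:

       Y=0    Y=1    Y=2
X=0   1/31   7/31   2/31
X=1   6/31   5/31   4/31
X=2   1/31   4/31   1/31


H(X,Y) = -Σ p(x,y) log₂ p(x,y)
  p(0,0)=1/31: -0.0323 × log₂(0.0323) = 0.1598
  p(0,1)=7/31: -0.2258 × log₂(0.2258) = 0.4848
  p(0,2)=2/31: -0.0645 × log₂(0.0645) = 0.2551
  p(1,0)=6/31: -0.1935 × log₂(0.1935) = 0.4586
  p(1,1)=5/31: -0.1613 × log₂(0.1613) = 0.4246
  p(1,2)=4/31: -0.1290 × log₂(0.1290) = 0.3812
  p(2,0)=1/31: -0.0323 × log₂(0.0323) = 0.1598
  p(2,1)=4/31: -0.1290 × log₂(0.1290) = 0.3812
  p(2,2)=1/31: -0.0323 × log₂(0.0323) = 0.1598
H(X,Y) = 2.8648 bits


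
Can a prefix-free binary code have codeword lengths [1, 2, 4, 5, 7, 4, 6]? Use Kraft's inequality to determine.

Kraft inequality: Σ 2^(-l_i) ≤ 1 for prefix-free code
Calculating: 2^(-1) + 2^(-2) + 2^(-4) + 2^(-5) + 2^(-7) + 2^(-4) + 2^(-6)
= 0.5 + 0.25 + 0.0625 + 0.03125 + 0.0078125 + 0.0625 + 0.015625
= 0.9297
Since 0.9297 ≤ 1, prefix-free code exists


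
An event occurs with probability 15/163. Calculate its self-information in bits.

Information content I(x) = -log₂(p(x))
I = -log₂(15/163) = -log₂(0.0920)
I = 3.4418 bits


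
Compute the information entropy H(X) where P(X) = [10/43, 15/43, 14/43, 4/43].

H(X) = -Σ p(x) log₂ p(x)
  -10/43 × log₂(10/43) = 0.4894
  -15/43 × log₂(15/43) = 0.5300
  -14/43 × log₂(14/43) = 0.5271
  -4/43 × log₂(4/43) = 0.3187
H(X) = 1.8652 bits


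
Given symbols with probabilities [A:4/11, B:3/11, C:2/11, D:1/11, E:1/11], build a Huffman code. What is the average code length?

Huffman tree construction:
Combine smallest probabilities repeatedly
Resulting codes:
  A: 11 (length 2)
  B: 10 (length 2)
  C: 00 (length 2)
  D: 010 (length 3)
  E: 011 (length 3)
Average length = Σ p(s) × length(s) = 2.1818 bits


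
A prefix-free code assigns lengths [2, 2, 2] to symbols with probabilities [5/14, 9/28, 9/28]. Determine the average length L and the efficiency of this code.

Average length L = Σ p_i × l_i = 2.0000 bits
Entropy H = 1.5831 bits
Efficiency η = H/L × 100% = 79.16%


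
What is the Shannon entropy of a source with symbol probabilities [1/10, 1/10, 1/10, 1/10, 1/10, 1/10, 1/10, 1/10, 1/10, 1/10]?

H(X) = -Σ p(x) log₂ p(x)
  -1/10 × log₂(1/10) = 0.3322
  -1/10 × log₂(1/10) = 0.3322
  -1/10 × log₂(1/10) = 0.3322
  -1/10 × log₂(1/10) = 0.3322
  -1/10 × log₂(1/10) = 0.3322
  -1/10 × log₂(1/10) = 0.3322
  -1/10 × log₂(1/10) = 0.3322
  -1/10 × log₂(1/10) = 0.3322
  -1/10 × log₂(1/10) = 0.3322
  -1/10 × log₂(1/10) = 0.3322
H(X) = 3.3219 bits


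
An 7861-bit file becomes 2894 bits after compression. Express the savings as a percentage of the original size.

Space savings = (1 - Compressed/Original) × 100%
= (1 - 2894/7861) × 100%
= 63.19%


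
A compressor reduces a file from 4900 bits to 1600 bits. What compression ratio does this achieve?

Compression ratio = Original / Compressed
= 4900 / 1600 = 3.06:1


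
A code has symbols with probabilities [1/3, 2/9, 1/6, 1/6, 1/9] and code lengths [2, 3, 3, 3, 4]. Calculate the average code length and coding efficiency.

Average length L = Σ p_i × l_i = 2.7778 bits
Entropy H = 2.2244 bits
Efficiency η = H/L × 100% = 80.08%


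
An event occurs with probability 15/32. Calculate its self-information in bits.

Information content I(x) = -log₂(p(x))
I = -log₂(15/32) = -log₂(0.4688)
I = 1.0931 bits


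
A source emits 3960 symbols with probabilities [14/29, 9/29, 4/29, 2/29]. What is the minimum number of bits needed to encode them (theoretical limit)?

Entropy H = 1.6914 bits/symbol
Minimum bits = H × n = 1.6914 × 3960
= 6697.75 bits


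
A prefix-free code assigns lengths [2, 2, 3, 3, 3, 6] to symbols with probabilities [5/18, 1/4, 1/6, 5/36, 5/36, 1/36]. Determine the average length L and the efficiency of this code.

Average length L = Σ p_i × l_i = 2.5556 bits
Entropy H = 2.3789 bits
Efficiency η = H/L × 100% = 93.09%


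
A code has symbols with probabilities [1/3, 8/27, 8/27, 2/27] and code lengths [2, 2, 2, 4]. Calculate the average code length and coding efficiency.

Average length L = Σ p_i × l_i = 2.1481 bits
Entropy H = 1.8464 bits
Efficiency η = H/L × 100% = 85.95%


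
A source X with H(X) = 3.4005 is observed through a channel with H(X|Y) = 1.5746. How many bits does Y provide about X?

I(X;Y) = H(X) - H(X|Y)
I(X;Y) = 3.4005 - 1.5746 = 1.8259 bits


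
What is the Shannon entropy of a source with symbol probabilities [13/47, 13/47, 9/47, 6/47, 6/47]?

H(X) = -Σ p(x) log₂ p(x)
  -13/47 × log₂(13/47) = 0.5128
  -13/47 × log₂(13/47) = 0.5128
  -9/47 × log₂(9/47) = 0.4566
  -6/47 × log₂(6/47) = 0.3791
  -6/47 × log₂(6/47) = 0.3791
H(X) = 2.2405 bits


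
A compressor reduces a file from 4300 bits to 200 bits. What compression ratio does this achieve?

Compression ratio = Original / Compressed
= 4300 / 200 = 21.50:1


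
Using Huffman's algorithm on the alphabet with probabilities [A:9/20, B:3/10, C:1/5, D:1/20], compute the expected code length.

Huffman tree construction:
Combine smallest probabilities repeatedly
Resulting codes:
  A: 0 (length 1)
  B: 11 (length 2)
  C: 101 (length 3)
  D: 100 (length 3)
Average length = Σ p(s) × length(s) = 1.8000 bits


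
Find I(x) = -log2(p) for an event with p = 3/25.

Information content I(x) = -log₂(p(x))
I = -log₂(3/25) = -log₂(0.1200)
I = 3.0589 bits


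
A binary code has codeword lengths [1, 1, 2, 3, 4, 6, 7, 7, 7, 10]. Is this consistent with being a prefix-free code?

Kraft inequality: Σ 2^(-l_i) ≤ 1 for prefix-free code
Calculating: 2^(-1) + 2^(-1) + 2^(-2) + 2^(-3) + 2^(-4) + 2^(-6) + 2^(-7) + 2^(-7) + 2^(-7) + 2^(-10)
= 0.5 + 0.5 + 0.25 + 0.125 + 0.0625 + 0.015625 + 0.0078125 + 0.0078125 + 0.0078125 + 0.0009765625
= 1.4775
Since 1.4775 > 1, prefix-free code does not exist


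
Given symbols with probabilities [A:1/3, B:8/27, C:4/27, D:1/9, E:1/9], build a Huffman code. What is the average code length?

Huffman tree construction:
Combine smallest probabilities repeatedly
Resulting codes:
  A: 11 (length 2)
  B: 10 (length 2)
  C: 00 (length 2)
  D: 010 (length 3)
  E: 011 (length 3)
Average length = Σ p(s) × length(s) = 2.2222 bits


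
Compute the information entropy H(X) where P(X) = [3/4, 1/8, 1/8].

H(X) = -Σ p(x) log₂ p(x)
  -3/4 × log₂(3/4) = 0.3113
  -1/8 × log₂(1/8) = 0.3750
  -1/8 × log₂(1/8) = 0.3750
H(X) = 1.0613 bits


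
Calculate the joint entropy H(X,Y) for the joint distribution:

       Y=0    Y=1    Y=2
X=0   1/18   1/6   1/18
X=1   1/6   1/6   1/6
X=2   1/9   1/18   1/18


H(X,Y) = -Σ p(x,y) log₂ p(x,y)
  p(0,0)=1/18: -0.0556 × log₂(0.0556) = 0.2317
  p(0,1)=1/6: -0.1667 × log₂(0.1667) = 0.4308
  p(0,2)=1/18: -0.0556 × log₂(0.0556) = 0.2317
  p(1,0)=1/6: -0.1667 × log₂(0.1667) = 0.4308
  p(1,1)=1/6: -0.1667 × log₂(0.1667) = 0.4308
  p(1,2)=1/6: -0.1667 × log₂(0.1667) = 0.4308
  p(2,0)=1/9: -0.1111 × log₂(0.1111) = 0.3522
  p(2,1)=1/18: -0.0556 × log₂(0.0556) = 0.2317
  p(2,2)=1/18: -0.0556 × log₂(0.0556) = 0.2317
H(X,Y) = 3.0022 bits


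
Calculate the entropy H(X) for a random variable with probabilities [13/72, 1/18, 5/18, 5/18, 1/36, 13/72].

H(X) = -Σ p(x) log₂ p(x)
  -13/72 × log₂(13/72) = 0.4459
  -1/18 × log₂(1/18) = 0.2317
  -5/18 × log₂(5/18) = 0.5133
  -5/18 × log₂(5/18) = 0.5133
  -1/36 × log₂(1/36) = 0.1436
  -13/72 × log₂(13/72) = 0.4459
H(X) = 2.2937 bits


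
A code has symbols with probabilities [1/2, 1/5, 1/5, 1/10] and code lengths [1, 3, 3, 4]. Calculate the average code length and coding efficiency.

Average length L = Σ p_i × l_i = 2.1000 bits
Entropy H = 1.7610 bits
Efficiency η = H/L × 100% = 83.86%


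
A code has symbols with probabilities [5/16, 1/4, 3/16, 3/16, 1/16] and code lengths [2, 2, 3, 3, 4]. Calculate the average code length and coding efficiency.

Average length L = Σ p_i × l_i = 2.5000 bits
Entropy H = 2.1800 bits
Efficiency η = H/L × 100% = 87.20%


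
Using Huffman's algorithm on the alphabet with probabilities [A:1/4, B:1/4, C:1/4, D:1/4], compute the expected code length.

Huffman tree construction:
Combine smallest probabilities repeatedly
Resulting codes:
  A: 00 (length 2)
  B: 01 (length 2)
  C: 10 (length 2)
  D: 11 (length 2)
Average length = Σ p(s) × length(s) = 2.0000 bits


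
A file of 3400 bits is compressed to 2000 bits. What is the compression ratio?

Compression ratio = Original / Compressed
= 3400 / 2000 = 1.70:1


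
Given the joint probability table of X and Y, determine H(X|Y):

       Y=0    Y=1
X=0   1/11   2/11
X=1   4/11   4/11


H(X|Y) = Σ_y p(y) H(X|Y=y)
  p(Y=0) = 5/11, H(X|Y=0) = 0.7219
  p(Y=1) = 6/11, H(X|Y=1) = 0.9183
H(X|Y) = 0.4545×0.7219 + 0.5455×0.9183 = 0.8290 bits


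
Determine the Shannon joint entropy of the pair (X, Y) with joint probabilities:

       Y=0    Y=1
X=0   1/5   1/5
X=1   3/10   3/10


H(X,Y) = -Σ p(x,y) log₂ p(x,y)
  p(0,0)=1/5: -0.2000 × log₂(0.2000) = 0.4644
  p(0,1)=1/5: -0.2000 × log₂(0.2000) = 0.4644
  p(1,0)=3/10: -0.3000 × log₂(0.3000) = 0.5211
  p(1,1)=3/10: -0.3000 × log₂(0.3000) = 0.5211
H(X,Y) = 1.9710 bits


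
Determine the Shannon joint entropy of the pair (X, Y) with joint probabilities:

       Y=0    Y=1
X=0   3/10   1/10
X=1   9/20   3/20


H(X,Y) = -Σ p(x,y) log₂ p(x,y)
  p(0,0)=3/10: -0.3000 × log₂(0.3000) = 0.5211
  p(0,1)=1/10: -0.1000 × log₂(0.1000) = 0.3322
  p(1,0)=9/20: -0.4500 × log₂(0.4500) = 0.5184
  p(1,1)=3/20: -0.1500 × log₂(0.1500) = 0.4105
H(X,Y) = 1.7822 bits


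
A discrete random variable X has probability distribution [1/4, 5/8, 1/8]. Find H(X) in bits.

H(X) = -Σ p(x) log₂ p(x)
  -1/4 × log₂(1/4) = 0.5000
  -5/8 × log₂(5/8) = 0.4238
  -1/8 × log₂(1/8) = 0.3750
H(X) = 1.2988 bits


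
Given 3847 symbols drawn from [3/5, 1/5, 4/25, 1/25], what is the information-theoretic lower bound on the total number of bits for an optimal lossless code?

Entropy H = 1.5153 bits/symbol
Minimum bits = H × n = 1.5153 × 3847
= 5829.50 bits


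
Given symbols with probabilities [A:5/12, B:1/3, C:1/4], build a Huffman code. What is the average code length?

Huffman tree construction:
Combine smallest probabilities repeatedly
Resulting codes:
  A: 0 (length 1)
  B: 11 (length 2)
  C: 10 (length 2)
Average length = Σ p(s) × length(s) = 1.5833 bits


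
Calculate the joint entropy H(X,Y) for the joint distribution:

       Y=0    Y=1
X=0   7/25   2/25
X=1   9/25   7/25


H(X,Y) = -Σ p(x,y) log₂ p(x,y)
  p(0,0)=7/25: -0.2800 × log₂(0.2800) = 0.5142
  p(0,1)=2/25: -0.0800 × log₂(0.0800) = 0.2915
  p(1,0)=9/25: -0.3600 × log₂(0.3600) = 0.5306
  p(1,1)=7/25: -0.2800 × log₂(0.2800) = 0.5142
H(X,Y) = 1.8506 bits


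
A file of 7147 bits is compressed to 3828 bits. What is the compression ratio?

Compression ratio = Original / Compressed
= 7147 / 3828 = 1.87:1


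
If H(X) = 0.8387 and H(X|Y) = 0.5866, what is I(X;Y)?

I(X;Y) = H(X) - H(X|Y)
I(X;Y) = 0.8387 - 0.5866 = 0.2521 bits


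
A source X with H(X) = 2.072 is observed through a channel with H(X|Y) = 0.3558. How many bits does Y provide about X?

I(X;Y) = H(X) - H(X|Y)
I(X;Y) = 2.072 - 0.3558 = 1.7162 bits


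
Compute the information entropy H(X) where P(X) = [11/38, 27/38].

H(X) = -Σ p(x) log₂ p(x)
  -11/38 × log₂(11/38) = 0.5177
  -27/38 × log₂(27/38) = 0.3503
H(X) = 0.8680 bits


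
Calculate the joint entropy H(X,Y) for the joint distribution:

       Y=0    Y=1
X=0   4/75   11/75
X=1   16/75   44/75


H(X,Y) = -Σ p(x,y) log₂ p(x,y)
  p(0,0)=4/75: -0.0533 × log₂(0.0533) = 0.2255
  p(0,1)=11/75: -0.1467 × log₂(0.1467) = 0.4062
  p(1,0)=16/75: -0.2133 × log₂(0.2133) = 0.4755
  p(1,1)=44/75: -0.5867 × log₂(0.5867) = 0.4514
H(X,Y) = 1.5586 bits


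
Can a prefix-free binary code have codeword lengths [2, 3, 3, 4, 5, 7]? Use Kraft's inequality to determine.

Kraft inequality: Σ 2^(-l_i) ≤ 1 for prefix-free code
Calculating: 2^(-2) + 2^(-3) + 2^(-3) + 2^(-4) + 2^(-5) + 2^(-7)
= 0.25 + 0.125 + 0.125 + 0.0625 + 0.03125 + 0.0078125
= 0.6016
Since 0.6016 ≤ 1, prefix-free code exists


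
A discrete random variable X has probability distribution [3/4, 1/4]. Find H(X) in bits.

H(X) = -Σ p(x) log₂ p(x)
  -3/4 × log₂(3/4) = 0.3113
  -1/4 × log₂(1/4) = 0.5000
H(X) = 0.8113 bits


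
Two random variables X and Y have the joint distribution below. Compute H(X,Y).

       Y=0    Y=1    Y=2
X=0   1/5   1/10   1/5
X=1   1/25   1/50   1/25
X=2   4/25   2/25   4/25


H(X,Y) = -Σ p(x,y) log₂ p(x,y)
  p(0,0)=1/5: -0.2000 × log₂(0.2000) = 0.4644
  p(0,1)=1/10: -0.1000 × log₂(0.1000) = 0.3322
  p(0,2)=1/5: -0.2000 × log₂(0.2000) = 0.4644
  p(1,0)=1/25: -0.0400 × log₂(0.0400) = 0.1858
  p(1,1)=1/50: -0.0200 × log₂(0.0200) = 0.1129
  p(1,2)=1/25: -0.0400 × log₂(0.0400) = 0.1858
  p(2,0)=4/25: -0.1600 × log₂(0.1600) = 0.4230
  p(2,1)=2/25: -0.0800 × log₂(0.0800) = 0.2915
  p(2,2)=4/25: -0.1600 × log₂(0.1600) = 0.4230
H(X,Y) = 2.8829 bits


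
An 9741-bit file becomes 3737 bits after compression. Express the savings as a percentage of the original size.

Space savings = (1 - Compressed/Original) × 100%
= (1 - 3737/9741) × 100%
= 61.64%


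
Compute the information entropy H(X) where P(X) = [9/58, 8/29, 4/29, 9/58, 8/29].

H(X) = -Σ p(x) log₂ p(x)
  -9/58 × log₂(9/58) = 0.4171
  -8/29 × log₂(8/29) = 0.5125
  -4/29 × log₂(4/29) = 0.3942
  -9/58 × log₂(9/58) = 0.4171
  -8/29 × log₂(8/29) = 0.5125
H(X) = 2.2535 bits


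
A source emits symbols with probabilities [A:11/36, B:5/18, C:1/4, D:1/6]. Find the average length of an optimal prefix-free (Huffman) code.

Huffman tree construction:
Combine smallest probabilities repeatedly
Resulting codes:
  A: 11 (length 2)
  B: 10 (length 2)
  C: 01 (length 2)
  D: 00 (length 2)
Average length = Σ p(s) × length(s) = 2.0000 bits


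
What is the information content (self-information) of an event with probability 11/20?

Information content I(x) = -log₂(p(x))
I = -log₂(11/20) = -log₂(0.5500)
I = 0.8625 bits


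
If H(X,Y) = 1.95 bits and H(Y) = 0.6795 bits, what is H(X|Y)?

Chain rule: H(X,Y) = H(X|Y) + H(Y)
H(X|Y) = H(X,Y) - H(Y) = 1.95 - 0.6795 = 1.2705 bits


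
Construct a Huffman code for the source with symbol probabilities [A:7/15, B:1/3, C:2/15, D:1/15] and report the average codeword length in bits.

Huffman tree construction:
Combine smallest probabilities repeatedly
Resulting codes:
  A: 0 (length 1)
  B: 11 (length 2)
  C: 101 (length 3)
  D: 100 (length 3)
Average length = Σ p(s) × length(s) = 1.7333 bits


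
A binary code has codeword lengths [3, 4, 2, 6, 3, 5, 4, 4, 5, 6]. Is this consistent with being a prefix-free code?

Kraft inequality: Σ 2^(-l_i) ≤ 1 for prefix-free code
Calculating: 2^(-3) + 2^(-4) + 2^(-2) + 2^(-6) + 2^(-3) + 2^(-5) + 2^(-4) + 2^(-4) + 2^(-5) + 2^(-6)
= 0.125 + 0.0625 + 0.25 + 0.015625 + 0.125 + 0.03125 + 0.0625 + 0.0625 + 0.03125 + 0.015625
= 0.7812
Since 0.7812 ≤ 1, prefix-free code exists


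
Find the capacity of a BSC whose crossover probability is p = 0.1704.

For BSC with error probability p:
C = 1 - H(p) where H(p) is binary entropy
H(0.1704) = -0.1704 × log₂(0.1704) - 0.8296 × log₂(0.8296)
H(p) = 0.6586
C = 1 - 0.6586 = 0.3414 bits/use


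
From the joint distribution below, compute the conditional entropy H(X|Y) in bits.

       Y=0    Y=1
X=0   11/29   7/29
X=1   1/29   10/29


H(X|Y) = Σ_y p(y) H(X|Y=y)
  p(Y=0) = 12/29, H(X|Y=0) = 0.4138
  p(Y=1) = 17/29, H(X|Y=1) = 0.9774
H(X|Y) = 0.4138×0.4138 + 0.5862×0.9774 = 0.7442 bits


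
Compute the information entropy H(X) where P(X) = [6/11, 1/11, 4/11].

H(X) = -Σ p(x) log₂ p(x)
  -6/11 × log₂(6/11) = 0.4770
  -1/11 × log₂(1/11) = 0.3145
  -4/11 × log₂(4/11) = 0.5307
H(X) = 1.3222 bits


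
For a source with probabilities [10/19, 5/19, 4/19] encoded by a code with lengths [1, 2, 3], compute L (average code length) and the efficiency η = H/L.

Average length L = Σ p_i × l_i = 1.6842 bits
Entropy H = 1.4675 bits
Efficiency η = H/L × 100% = 87.13%


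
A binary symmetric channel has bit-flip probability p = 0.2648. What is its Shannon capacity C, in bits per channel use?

For BSC with error probability p:
C = 1 - H(p) where H(p) is binary entropy
H(0.2648) = -0.2648 × log₂(0.2648) - 0.7352 × log₂(0.7352)
H(p) = 0.8339
C = 1 - 0.8339 = 0.1661 bits/use


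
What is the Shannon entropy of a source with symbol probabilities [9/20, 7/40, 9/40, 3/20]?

H(X) = -Σ p(x) log₂ p(x)
  -9/20 × log₂(9/20) = 0.5184
  -7/40 × log₂(7/40) = 0.4401
  -9/40 × log₂(9/40) = 0.4842
  -3/20 × log₂(3/20) = 0.4105
H(X) = 1.8532 bits


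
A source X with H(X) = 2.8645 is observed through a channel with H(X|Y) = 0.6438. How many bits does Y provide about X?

I(X;Y) = H(X) - H(X|Y)
I(X;Y) = 2.8645 - 0.6438 = 2.2207 bits


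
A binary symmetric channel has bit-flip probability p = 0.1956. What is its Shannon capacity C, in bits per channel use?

For BSC with error probability p:
C = 1 - H(p) where H(p) is binary entropy
H(0.1956) = -0.1956 × log₂(0.1956) - 0.8044 × log₂(0.8044)
H(p) = 0.7130
C = 1 - 0.7130 = 0.2870 bits/use


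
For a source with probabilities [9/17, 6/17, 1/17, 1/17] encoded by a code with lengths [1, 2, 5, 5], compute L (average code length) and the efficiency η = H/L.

Average length L = Σ p_i × l_i = 1.8235 bits
Entropy H = 1.4969 bits
Efficiency η = H/L × 100% = 82.09%


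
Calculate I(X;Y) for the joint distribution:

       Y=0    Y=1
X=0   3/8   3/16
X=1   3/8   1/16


H(X) = 0.9887, H(Y) = 0.8113, H(X,Y) = 1.7641
I(X;Y) = H(X) + H(Y) - H(X,Y) = 0.0359 bits


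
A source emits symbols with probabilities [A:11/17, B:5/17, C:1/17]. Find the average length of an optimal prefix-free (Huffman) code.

Huffman tree construction:
Combine smallest probabilities repeatedly
Resulting codes:
  A: 1 (length 1)
  B: 01 (length 2)
  C: 00 (length 2)
Average length = Σ p(s) × length(s) = 1.3529 bits
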